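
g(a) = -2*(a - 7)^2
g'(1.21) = 23.16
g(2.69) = -37.15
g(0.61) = -81.66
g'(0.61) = 25.56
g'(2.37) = 18.52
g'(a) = 28 - 4*a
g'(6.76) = 0.96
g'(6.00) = 4.00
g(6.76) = -0.12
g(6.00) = -2.00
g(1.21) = -67.05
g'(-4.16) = 44.64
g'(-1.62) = 34.48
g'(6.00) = 4.00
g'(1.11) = 23.56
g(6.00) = -2.00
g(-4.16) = -249.09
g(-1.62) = -148.61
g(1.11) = -69.38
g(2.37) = -42.87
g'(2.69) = 17.24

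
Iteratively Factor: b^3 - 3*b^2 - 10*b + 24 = (b - 2)*(b^2 - b - 12) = (b - 2)*(b + 3)*(b - 4)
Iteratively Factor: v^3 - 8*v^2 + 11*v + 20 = (v - 5)*(v^2 - 3*v - 4) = (v - 5)*(v - 4)*(v + 1)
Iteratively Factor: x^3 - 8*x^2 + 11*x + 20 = (x - 4)*(x^2 - 4*x - 5) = (x - 5)*(x - 4)*(x + 1)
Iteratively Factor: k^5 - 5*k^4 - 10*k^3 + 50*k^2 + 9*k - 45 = (k + 1)*(k^4 - 6*k^3 - 4*k^2 + 54*k - 45) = (k + 1)*(k + 3)*(k^3 - 9*k^2 + 23*k - 15) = (k - 3)*(k + 1)*(k + 3)*(k^2 - 6*k + 5) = (k - 3)*(k - 1)*(k + 1)*(k + 3)*(k - 5)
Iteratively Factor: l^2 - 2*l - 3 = (l + 1)*(l - 3)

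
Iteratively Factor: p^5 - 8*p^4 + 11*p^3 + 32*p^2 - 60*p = (p - 2)*(p^4 - 6*p^3 - p^2 + 30*p) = (p - 2)*(p + 2)*(p^3 - 8*p^2 + 15*p) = (p - 5)*(p - 2)*(p + 2)*(p^2 - 3*p) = p*(p - 5)*(p - 2)*(p + 2)*(p - 3)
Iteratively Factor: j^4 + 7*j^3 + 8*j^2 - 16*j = (j + 4)*(j^3 + 3*j^2 - 4*j) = (j - 1)*(j + 4)*(j^2 + 4*j) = (j - 1)*(j + 4)^2*(j)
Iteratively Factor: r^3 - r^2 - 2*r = (r)*(r^2 - r - 2) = r*(r - 2)*(r + 1)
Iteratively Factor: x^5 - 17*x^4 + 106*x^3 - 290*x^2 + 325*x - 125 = (x - 1)*(x^4 - 16*x^3 + 90*x^2 - 200*x + 125) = (x - 5)*(x - 1)*(x^3 - 11*x^2 + 35*x - 25) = (x - 5)*(x - 1)^2*(x^2 - 10*x + 25) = (x - 5)^2*(x - 1)^2*(x - 5)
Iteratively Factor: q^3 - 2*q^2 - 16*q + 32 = (q + 4)*(q^2 - 6*q + 8) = (q - 4)*(q + 4)*(q - 2)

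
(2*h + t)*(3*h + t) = 6*h^2 + 5*h*t + t^2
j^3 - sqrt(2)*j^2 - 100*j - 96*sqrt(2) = (j - 8*sqrt(2))*(j + sqrt(2))*(j + 6*sqrt(2))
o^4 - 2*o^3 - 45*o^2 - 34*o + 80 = (o - 8)*(o - 1)*(o + 2)*(o + 5)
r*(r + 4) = r^2 + 4*r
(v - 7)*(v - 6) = v^2 - 13*v + 42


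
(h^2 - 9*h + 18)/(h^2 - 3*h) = (h - 6)/h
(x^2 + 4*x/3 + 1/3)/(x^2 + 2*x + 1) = (x + 1/3)/(x + 1)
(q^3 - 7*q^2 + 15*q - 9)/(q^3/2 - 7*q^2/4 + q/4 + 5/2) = 4*(q^3 - 7*q^2 + 15*q - 9)/(2*q^3 - 7*q^2 + q + 10)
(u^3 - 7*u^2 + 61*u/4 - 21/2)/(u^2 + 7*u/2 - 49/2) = (u^2 - 7*u/2 + 3)/(u + 7)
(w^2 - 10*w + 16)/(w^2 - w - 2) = (w - 8)/(w + 1)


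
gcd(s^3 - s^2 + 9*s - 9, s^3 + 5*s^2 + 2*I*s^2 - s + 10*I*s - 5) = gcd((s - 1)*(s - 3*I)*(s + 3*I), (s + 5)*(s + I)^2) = 1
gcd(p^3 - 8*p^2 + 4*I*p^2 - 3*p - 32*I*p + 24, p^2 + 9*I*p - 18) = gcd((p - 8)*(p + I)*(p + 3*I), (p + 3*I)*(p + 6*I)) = p + 3*I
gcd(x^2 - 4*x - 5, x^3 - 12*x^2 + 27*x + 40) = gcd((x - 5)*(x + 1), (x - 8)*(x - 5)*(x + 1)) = x^2 - 4*x - 5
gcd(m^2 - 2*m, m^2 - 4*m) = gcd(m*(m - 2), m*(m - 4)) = m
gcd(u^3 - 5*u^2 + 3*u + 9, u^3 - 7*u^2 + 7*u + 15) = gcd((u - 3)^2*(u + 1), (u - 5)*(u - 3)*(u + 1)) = u^2 - 2*u - 3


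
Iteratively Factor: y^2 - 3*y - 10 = (y - 5)*(y + 2)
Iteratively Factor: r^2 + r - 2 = (r + 2)*(r - 1)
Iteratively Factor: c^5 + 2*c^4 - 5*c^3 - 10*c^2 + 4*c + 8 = (c + 1)*(c^4 + c^3 - 6*c^2 - 4*c + 8) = (c - 1)*(c + 1)*(c^3 + 2*c^2 - 4*c - 8) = (c - 1)*(c + 1)*(c + 2)*(c^2 - 4) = (c - 2)*(c - 1)*(c + 1)*(c + 2)*(c + 2)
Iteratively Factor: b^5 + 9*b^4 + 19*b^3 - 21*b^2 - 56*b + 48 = (b - 1)*(b^4 + 10*b^3 + 29*b^2 + 8*b - 48) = (b - 1)*(b + 4)*(b^3 + 6*b^2 + 5*b - 12) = (b - 1)*(b + 4)^2*(b^2 + 2*b - 3) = (b - 1)*(b + 3)*(b + 4)^2*(b - 1)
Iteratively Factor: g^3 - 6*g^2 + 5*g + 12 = (g + 1)*(g^2 - 7*g + 12) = (g - 3)*(g + 1)*(g - 4)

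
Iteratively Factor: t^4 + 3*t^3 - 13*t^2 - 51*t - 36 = (t + 3)*(t^3 - 13*t - 12) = (t + 1)*(t + 3)*(t^2 - t - 12) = (t - 4)*(t + 1)*(t + 3)*(t + 3)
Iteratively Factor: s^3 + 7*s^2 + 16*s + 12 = (s + 3)*(s^2 + 4*s + 4) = (s + 2)*(s + 3)*(s + 2)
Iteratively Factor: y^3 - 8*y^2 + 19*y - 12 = (y - 4)*(y^2 - 4*y + 3) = (y - 4)*(y - 1)*(y - 3)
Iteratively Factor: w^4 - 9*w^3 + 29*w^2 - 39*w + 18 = (w - 3)*(w^3 - 6*w^2 + 11*w - 6) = (w - 3)^2*(w^2 - 3*w + 2) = (w - 3)^2*(w - 2)*(w - 1)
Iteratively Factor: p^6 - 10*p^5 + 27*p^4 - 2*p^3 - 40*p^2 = (p)*(p^5 - 10*p^4 + 27*p^3 - 2*p^2 - 40*p) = p*(p - 5)*(p^4 - 5*p^3 + 2*p^2 + 8*p) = p^2*(p - 5)*(p^3 - 5*p^2 + 2*p + 8) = p^2*(p - 5)*(p - 4)*(p^2 - p - 2) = p^2*(p - 5)*(p - 4)*(p + 1)*(p - 2)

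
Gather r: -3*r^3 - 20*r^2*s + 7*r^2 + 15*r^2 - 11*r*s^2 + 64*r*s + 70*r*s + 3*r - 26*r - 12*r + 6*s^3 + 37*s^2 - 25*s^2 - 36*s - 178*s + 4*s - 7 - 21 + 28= -3*r^3 + r^2*(22 - 20*s) + r*(-11*s^2 + 134*s - 35) + 6*s^3 + 12*s^2 - 210*s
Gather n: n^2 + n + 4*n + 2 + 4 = n^2 + 5*n + 6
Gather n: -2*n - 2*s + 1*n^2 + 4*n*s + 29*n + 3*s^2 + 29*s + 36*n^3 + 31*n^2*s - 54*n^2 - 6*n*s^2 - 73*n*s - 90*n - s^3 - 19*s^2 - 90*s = 36*n^3 + n^2*(31*s - 53) + n*(-6*s^2 - 69*s - 63) - s^3 - 16*s^2 - 63*s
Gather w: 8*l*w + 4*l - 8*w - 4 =4*l + w*(8*l - 8) - 4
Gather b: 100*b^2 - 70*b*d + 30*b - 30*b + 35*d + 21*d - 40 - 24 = 100*b^2 - 70*b*d + 56*d - 64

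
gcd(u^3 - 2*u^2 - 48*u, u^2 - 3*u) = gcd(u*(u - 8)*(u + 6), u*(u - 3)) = u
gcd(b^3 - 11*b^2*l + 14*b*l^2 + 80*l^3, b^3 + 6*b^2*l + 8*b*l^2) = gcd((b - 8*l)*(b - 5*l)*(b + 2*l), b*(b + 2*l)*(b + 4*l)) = b + 2*l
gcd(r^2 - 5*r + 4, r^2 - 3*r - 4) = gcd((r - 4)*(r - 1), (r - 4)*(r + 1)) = r - 4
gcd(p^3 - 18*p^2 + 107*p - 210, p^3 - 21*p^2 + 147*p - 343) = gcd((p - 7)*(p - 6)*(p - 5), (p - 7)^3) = p - 7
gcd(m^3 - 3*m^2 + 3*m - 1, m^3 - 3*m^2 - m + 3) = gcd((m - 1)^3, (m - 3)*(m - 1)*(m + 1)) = m - 1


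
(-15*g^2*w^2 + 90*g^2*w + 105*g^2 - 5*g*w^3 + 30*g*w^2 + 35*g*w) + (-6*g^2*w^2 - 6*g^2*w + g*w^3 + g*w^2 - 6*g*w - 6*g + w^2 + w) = -21*g^2*w^2 + 84*g^2*w + 105*g^2 - 4*g*w^3 + 31*g*w^2 + 29*g*w - 6*g + w^2 + w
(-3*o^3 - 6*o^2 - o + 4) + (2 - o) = -3*o^3 - 6*o^2 - 2*o + 6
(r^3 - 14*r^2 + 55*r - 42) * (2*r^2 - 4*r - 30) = 2*r^5 - 32*r^4 + 136*r^3 + 116*r^2 - 1482*r + 1260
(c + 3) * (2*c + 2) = 2*c^2 + 8*c + 6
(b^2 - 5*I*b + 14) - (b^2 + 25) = -5*I*b - 11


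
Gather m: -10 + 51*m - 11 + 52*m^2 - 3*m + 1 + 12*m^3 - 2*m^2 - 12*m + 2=12*m^3 + 50*m^2 + 36*m - 18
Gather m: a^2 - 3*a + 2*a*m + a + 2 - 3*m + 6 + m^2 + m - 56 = a^2 - 2*a + m^2 + m*(2*a - 2) - 48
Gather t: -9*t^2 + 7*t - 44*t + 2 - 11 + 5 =-9*t^2 - 37*t - 4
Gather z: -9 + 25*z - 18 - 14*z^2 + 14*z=-14*z^2 + 39*z - 27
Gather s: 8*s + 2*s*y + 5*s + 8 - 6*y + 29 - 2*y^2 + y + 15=s*(2*y + 13) - 2*y^2 - 5*y + 52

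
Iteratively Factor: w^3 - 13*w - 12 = (w + 1)*(w^2 - w - 12) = (w - 4)*(w + 1)*(w + 3)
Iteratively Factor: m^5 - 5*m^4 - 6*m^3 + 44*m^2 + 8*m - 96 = (m + 2)*(m^4 - 7*m^3 + 8*m^2 + 28*m - 48) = (m - 2)*(m + 2)*(m^3 - 5*m^2 - 2*m + 24) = (m - 4)*(m - 2)*(m + 2)*(m^2 - m - 6) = (m - 4)*(m - 2)*(m + 2)^2*(m - 3)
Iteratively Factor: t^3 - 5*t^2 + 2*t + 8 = (t - 2)*(t^2 - 3*t - 4) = (t - 2)*(t + 1)*(t - 4)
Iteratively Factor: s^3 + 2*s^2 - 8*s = (s + 4)*(s^2 - 2*s) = (s - 2)*(s + 4)*(s)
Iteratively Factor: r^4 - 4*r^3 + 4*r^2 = (r - 2)*(r^3 - 2*r^2) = (r - 2)^2*(r^2) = r*(r - 2)^2*(r)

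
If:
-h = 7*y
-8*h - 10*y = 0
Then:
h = 0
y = 0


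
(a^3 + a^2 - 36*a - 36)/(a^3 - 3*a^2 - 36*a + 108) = (a + 1)/(a - 3)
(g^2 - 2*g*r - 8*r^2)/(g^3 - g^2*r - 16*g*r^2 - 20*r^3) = (-g + 4*r)/(-g^2 + 3*g*r + 10*r^2)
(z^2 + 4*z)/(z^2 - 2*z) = (z + 4)/(z - 2)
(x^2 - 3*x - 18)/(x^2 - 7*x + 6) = (x + 3)/(x - 1)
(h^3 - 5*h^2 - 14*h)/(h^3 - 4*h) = (h - 7)/(h - 2)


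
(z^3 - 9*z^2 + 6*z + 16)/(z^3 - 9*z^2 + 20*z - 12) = (z^2 - 7*z - 8)/(z^2 - 7*z + 6)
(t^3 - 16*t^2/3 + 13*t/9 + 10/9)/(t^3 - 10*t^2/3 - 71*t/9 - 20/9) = (3*t - 2)/(3*t + 4)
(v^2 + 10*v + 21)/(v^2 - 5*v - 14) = (v^2 + 10*v + 21)/(v^2 - 5*v - 14)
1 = 1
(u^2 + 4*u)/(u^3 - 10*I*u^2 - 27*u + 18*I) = u*(u + 4)/(u^3 - 10*I*u^2 - 27*u + 18*I)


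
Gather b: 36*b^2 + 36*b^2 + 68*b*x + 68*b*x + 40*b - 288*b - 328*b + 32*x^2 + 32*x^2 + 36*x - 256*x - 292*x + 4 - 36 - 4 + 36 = 72*b^2 + b*(136*x - 576) + 64*x^2 - 512*x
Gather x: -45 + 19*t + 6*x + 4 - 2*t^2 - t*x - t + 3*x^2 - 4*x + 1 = -2*t^2 + 18*t + 3*x^2 + x*(2 - t) - 40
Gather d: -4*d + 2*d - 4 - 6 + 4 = -2*d - 6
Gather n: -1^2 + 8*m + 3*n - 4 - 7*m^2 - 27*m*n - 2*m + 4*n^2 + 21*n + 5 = -7*m^2 + 6*m + 4*n^2 + n*(24 - 27*m)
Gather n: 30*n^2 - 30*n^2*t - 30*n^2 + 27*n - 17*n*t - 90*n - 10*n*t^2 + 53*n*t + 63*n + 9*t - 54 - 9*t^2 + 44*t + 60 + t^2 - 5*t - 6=-30*n^2*t + n*(-10*t^2 + 36*t) - 8*t^2 + 48*t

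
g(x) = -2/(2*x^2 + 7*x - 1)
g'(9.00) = 0.00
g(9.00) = -0.00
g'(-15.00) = 0.00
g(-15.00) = -0.00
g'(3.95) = 0.01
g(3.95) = -0.03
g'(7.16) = 0.00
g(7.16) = -0.01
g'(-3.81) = -8.88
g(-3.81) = -1.47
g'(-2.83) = -0.38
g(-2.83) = 0.42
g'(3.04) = 0.03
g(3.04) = -0.05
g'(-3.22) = -1.50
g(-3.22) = 0.71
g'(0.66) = 0.96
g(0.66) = -0.45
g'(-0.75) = 0.30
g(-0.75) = 0.39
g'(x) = -2*(-4*x - 7)/(2*x^2 + 7*x - 1)^2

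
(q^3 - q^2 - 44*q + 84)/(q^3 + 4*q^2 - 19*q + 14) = (q - 6)/(q - 1)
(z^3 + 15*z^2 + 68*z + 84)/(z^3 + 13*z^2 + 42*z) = (z + 2)/z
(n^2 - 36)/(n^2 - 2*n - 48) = (n - 6)/(n - 8)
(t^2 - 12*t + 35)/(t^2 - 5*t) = (t - 7)/t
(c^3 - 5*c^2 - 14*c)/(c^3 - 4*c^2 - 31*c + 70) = c*(c + 2)/(c^2 + 3*c - 10)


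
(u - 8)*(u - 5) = u^2 - 13*u + 40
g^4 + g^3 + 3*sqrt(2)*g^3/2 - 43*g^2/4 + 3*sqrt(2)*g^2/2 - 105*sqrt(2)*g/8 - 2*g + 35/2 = (g - 5/2)*(g + 7/2)*(g - sqrt(2)/2)*(g + 2*sqrt(2))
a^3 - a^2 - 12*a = a*(a - 4)*(a + 3)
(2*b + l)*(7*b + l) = 14*b^2 + 9*b*l + l^2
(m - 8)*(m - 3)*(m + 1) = m^3 - 10*m^2 + 13*m + 24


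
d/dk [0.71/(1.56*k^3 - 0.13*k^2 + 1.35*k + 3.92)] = (-3.3228*k^2 + 0.1846*k - 0.9585)/(1.56*k^3 - 0.13*k^2 + 1.35*k + 3.92)^2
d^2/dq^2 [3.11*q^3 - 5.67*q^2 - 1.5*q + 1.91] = 18.66*q - 11.34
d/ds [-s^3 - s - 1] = -3*s^2 - 1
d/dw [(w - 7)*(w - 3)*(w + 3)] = 3*w^2 - 14*w - 9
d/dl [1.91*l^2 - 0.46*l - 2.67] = 3.82*l - 0.46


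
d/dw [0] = 0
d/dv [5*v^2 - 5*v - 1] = 10*v - 5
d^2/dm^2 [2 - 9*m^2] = -18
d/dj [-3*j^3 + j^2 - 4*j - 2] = -9*j^2 + 2*j - 4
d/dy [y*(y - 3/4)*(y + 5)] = 3*y^2 + 17*y/2 - 15/4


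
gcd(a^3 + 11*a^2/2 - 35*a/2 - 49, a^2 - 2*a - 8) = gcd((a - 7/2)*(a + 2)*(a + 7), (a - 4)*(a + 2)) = a + 2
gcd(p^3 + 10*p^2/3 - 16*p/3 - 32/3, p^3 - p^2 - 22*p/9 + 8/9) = p^2 - 2*p/3 - 8/3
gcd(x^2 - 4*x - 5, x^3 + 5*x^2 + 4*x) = x + 1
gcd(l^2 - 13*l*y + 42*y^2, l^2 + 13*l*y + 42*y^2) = 1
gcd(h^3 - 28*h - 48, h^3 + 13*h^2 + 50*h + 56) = h^2 + 6*h + 8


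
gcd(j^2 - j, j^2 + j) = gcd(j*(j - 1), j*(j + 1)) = j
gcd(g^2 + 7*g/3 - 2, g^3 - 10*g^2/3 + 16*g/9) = g - 2/3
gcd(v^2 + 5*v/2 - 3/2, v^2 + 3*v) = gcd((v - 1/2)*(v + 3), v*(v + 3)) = v + 3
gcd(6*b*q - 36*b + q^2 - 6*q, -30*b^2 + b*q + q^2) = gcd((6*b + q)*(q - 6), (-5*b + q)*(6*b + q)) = 6*b + q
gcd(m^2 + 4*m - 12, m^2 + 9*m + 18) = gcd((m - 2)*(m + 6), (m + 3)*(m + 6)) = m + 6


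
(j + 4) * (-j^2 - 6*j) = -j^3 - 10*j^2 - 24*j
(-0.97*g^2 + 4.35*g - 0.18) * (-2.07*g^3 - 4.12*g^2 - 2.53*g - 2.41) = 2.0079*g^5 - 5.0081*g^4 - 15.0953*g^3 - 7.9262*g^2 - 10.0281*g + 0.4338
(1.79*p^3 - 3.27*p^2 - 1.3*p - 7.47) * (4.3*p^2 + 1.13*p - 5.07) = 7.697*p^5 - 12.0383*p^4 - 18.3604*p^3 - 17.0111*p^2 - 1.8501*p + 37.8729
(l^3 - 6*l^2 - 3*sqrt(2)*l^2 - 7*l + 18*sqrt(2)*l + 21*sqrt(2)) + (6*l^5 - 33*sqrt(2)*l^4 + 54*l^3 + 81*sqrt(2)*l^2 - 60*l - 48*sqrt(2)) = 6*l^5 - 33*sqrt(2)*l^4 + 55*l^3 - 6*l^2 + 78*sqrt(2)*l^2 - 67*l + 18*sqrt(2)*l - 27*sqrt(2)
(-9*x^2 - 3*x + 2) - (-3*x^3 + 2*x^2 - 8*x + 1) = 3*x^3 - 11*x^2 + 5*x + 1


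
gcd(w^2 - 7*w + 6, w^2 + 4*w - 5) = w - 1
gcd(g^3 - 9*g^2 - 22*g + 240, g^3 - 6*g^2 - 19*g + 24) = g - 8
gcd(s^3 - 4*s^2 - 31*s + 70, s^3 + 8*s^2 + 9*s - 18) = 1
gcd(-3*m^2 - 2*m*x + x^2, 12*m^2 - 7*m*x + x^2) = -3*m + x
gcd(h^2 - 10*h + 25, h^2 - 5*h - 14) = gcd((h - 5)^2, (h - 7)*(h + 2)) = 1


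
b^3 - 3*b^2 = b^2*(b - 3)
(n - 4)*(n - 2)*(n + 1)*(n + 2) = n^4 - 3*n^3 - 8*n^2 + 12*n + 16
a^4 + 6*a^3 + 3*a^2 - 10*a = a*(a - 1)*(a + 2)*(a + 5)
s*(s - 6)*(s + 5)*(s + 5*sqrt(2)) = s^4 - s^3 + 5*sqrt(2)*s^3 - 30*s^2 - 5*sqrt(2)*s^2 - 150*sqrt(2)*s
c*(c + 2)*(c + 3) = c^3 + 5*c^2 + 6*c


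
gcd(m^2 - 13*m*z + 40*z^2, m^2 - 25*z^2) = -m + 5*z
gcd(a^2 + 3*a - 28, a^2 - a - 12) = a - 4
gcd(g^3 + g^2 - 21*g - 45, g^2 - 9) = g + 3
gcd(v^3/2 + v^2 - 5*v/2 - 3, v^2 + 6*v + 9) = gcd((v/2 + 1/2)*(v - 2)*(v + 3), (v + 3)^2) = v + 3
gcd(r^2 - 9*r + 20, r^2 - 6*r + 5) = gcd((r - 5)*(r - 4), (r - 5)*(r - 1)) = r - 5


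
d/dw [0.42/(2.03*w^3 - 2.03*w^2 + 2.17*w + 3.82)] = (-2.5578*w^2 + 1.7052*w - 0.9114)/(2.03*w^3 - 2.03*w^2 + 2.17*w + 3.82)^2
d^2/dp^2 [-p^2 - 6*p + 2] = -2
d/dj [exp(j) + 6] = exp(j)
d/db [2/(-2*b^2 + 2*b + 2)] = (2*b - 1)/(-b^2 + b + 1)^2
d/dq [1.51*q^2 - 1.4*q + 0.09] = 3.02*q - 1.4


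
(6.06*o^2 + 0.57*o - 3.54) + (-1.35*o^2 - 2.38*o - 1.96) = 4.71*o^2 - 1.81*o - 5.5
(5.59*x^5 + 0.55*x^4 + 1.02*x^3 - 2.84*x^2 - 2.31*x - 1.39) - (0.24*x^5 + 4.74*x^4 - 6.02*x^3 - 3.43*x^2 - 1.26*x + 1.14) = 5.35*x^5 - 4.19*x^4 + 7.04*x^3 + 0.59*x^2 - 1.05*x - 2.53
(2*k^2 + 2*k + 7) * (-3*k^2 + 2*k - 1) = -6*k^4 - 2*k^3 - 19*k^2 + 12*k - 7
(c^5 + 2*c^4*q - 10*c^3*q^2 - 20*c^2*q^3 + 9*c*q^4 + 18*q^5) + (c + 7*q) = c^5 + 2*c^4*q - 10*c^3*q^2 - 20*c^2*q^3 + 9*c*q^4 + c + 18*q^5 + 7*q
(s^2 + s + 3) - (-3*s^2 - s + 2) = 4*s^2 + 2*s + 1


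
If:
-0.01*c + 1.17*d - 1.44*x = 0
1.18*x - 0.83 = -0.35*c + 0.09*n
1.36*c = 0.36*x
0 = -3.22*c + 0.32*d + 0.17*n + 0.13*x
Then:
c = 0.20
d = 0.93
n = 1.46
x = 0.76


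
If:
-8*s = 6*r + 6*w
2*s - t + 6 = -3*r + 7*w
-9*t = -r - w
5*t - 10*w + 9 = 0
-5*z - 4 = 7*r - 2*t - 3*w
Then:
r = 5/2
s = -27/10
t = 2/5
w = 11/10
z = -87/25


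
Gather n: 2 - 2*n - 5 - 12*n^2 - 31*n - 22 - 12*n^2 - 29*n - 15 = -24*n^2 - 62*n - 40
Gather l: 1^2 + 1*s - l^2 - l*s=-l^2 - l*s + s + 1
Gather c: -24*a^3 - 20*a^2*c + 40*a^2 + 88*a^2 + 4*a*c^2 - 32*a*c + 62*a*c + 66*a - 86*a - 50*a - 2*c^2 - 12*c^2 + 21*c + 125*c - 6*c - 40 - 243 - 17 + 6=-24*a^3 + 128*a^2 - 70*a + c^2*(4*a - 14) + c*(-20*a^2 + 30*a + 140) - 294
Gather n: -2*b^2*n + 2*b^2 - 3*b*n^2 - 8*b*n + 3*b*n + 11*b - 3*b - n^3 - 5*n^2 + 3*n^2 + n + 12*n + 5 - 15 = 2*b^2 + 8*b - n^3 + n^2*(-3*b - 2) + n*(-2*b^2 - 5*b + 13) - 10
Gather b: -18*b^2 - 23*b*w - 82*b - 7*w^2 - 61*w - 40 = -18*b^2 + b*(-23*w - 82) - 7*w^2 - 61*w - 40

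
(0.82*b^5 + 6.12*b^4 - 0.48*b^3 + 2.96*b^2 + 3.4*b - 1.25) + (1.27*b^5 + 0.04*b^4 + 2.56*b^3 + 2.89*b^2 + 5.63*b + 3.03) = 2.09*b^5 + 6.16*b^4 + 2.08*b^3 + 5.85*b^2 + 9.03*b + 1.78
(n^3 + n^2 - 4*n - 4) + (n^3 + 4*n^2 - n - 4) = 2*n^3 + 5*n^2 - 5*n - 8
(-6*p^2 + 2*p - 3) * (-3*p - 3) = 18*p^3 + 12*p^2 + 3*p + 9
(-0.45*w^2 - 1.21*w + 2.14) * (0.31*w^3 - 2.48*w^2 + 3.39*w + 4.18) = -0.1395*w^5 + 0.7409*w^4 + 2.1387*w^3 - 11.2901*w^2 + 2.1968*w + 8.9452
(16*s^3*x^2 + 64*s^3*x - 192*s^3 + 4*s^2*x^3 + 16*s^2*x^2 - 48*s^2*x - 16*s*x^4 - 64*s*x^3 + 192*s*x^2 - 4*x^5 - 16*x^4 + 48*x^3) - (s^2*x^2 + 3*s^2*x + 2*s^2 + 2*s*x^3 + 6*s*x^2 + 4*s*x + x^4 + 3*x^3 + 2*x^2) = 16*s^3*x^2 + 64*s^3*x - 192*s^3 + 4*s^2*x^3 + 15*s^2*x^2 - 51*s^2*x - 2*s^2 - 16*s*x^4 - 66*s*x^3 + 186*s*x^2 - 4*s*x - 4*x^5 - 17*x^4 + 45*x^3 - 2*x^2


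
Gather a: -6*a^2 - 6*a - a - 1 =-6*a^2 - 7*a - 1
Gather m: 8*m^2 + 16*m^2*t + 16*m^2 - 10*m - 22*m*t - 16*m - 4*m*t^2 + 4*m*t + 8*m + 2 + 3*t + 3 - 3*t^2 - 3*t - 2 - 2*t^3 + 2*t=m^2*(16*t + 24) + m*(-4*t^2 - 18*t - 18) - 2*t^3 - 3*t^2 + 2*t + 3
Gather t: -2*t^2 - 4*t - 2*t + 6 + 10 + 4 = -2*t^2 - 6*t + 20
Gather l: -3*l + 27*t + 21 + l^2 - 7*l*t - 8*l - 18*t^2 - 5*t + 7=l^2 + l*(-7*t - 11) - 18*t^2 + 22*t + 28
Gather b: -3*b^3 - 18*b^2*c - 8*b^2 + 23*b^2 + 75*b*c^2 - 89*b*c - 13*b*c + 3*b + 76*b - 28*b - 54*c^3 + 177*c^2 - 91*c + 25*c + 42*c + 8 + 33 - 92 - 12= -3*b^3 + b^2*(15 - 18*c) + b*(75*c^2 - 102*c + 51) - 54*c^3 + 177*c^2 - 24*c - 63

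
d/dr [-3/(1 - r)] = -3/(r - 1)^2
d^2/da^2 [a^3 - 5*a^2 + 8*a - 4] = 6*a - 10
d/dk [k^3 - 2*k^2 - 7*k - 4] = 3*k^2 - 4*k - 7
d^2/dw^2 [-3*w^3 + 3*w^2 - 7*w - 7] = 6 - 18*w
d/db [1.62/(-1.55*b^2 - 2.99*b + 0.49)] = (5.022*b + 4.8438)/(1.55*b^2 + 2.99*b - 0.49)^2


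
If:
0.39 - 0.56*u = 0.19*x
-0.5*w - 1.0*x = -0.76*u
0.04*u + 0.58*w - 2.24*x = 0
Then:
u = 0.64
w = 0.62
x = 0.17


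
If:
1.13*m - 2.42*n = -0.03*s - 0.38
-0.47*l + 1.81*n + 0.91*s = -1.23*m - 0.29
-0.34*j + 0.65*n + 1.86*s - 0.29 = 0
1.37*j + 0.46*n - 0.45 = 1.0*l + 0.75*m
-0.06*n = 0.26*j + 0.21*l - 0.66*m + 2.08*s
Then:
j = -0.81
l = -1.19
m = -0.57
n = -0.11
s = 0.04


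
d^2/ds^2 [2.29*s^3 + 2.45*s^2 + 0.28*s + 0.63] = 13.74*s + 4.9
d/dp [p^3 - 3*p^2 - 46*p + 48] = 3*p^2 - 6*p - 46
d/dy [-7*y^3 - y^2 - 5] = y*(-21*y - 2)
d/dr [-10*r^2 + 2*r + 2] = 2 - 20*r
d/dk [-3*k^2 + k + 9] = 1 - 6*k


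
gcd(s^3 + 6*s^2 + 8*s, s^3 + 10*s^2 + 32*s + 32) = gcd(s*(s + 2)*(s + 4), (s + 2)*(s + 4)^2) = s^2 + 6*s + 8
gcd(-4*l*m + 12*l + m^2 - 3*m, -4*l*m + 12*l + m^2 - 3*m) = 4*l*m - 12*l - m^2 + 3*m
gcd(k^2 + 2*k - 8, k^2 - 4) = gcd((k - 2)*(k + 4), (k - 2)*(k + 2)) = k - 2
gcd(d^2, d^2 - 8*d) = d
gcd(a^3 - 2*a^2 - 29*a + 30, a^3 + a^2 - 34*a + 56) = 1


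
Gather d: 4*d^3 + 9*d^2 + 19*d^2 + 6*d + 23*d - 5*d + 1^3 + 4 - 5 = 4*d^3 + 28*d^2 + 24*d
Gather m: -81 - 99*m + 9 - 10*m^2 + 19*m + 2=-10*m^2 - 80*m - 70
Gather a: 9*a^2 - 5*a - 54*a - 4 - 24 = 9*a^2 - 59*a - 28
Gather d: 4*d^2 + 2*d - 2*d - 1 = 4*d^2 - 1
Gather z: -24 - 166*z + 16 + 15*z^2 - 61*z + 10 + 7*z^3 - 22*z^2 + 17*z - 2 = 7*z^3 - 7*z^2 - 210*z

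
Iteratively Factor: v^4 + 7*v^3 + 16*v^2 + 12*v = (v + 3)*(v^3 + 4*v^2 + 4*v) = v*(v + 3)*(v^2 + 4*v + 4) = v*(v + 2)*(v + 3)*(v + 2)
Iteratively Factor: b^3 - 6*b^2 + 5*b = (b - 5)*(b^2 - b) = b*(b - 5)*(b - 1)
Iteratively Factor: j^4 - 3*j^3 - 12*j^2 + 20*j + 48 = (j + 2)*(j^3 - 5*j^2 - 2*j + 24) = (j - 4)*(j + 2)*(j^2 - j - 6) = (j - 4)*(j - 3)*(j + 2)*(j + 2)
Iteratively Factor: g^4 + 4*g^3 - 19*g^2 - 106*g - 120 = (g - 5)*(g^3 + 9*g^2 + 26*g + 24) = (g - 5)*(g + 3)*(g^2 + 6*g + 8) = (g - 5)*(g + 2)*(g + 3)*(g + 4)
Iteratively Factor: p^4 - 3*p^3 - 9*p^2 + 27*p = (p)*(p^3 - 3*p^2 - 9*p + 27) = p*(p - 3)*(p^2 - 9) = p*(p - 3)*(p + 3)*(p - 3)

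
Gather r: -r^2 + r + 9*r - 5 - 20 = -r^2 + 10*r - 25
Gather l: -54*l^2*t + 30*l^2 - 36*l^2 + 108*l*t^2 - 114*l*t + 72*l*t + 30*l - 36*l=l^2*(-54*t - 6) + l*(108*t^2 - 42*t - 6)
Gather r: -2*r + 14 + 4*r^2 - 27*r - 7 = 4*r^2 - 29*r + 7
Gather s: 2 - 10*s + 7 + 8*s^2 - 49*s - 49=8*s^2 - 59*s - 40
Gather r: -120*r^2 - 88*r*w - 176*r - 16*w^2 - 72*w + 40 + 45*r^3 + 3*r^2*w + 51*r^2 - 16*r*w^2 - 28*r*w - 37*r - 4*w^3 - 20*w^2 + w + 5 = 45*r^3 + r^2*(3*w - 69) + r*(-16*w^2 - 116*w - 213) - 4*w^3 - 36*w^2 - 71*w + 45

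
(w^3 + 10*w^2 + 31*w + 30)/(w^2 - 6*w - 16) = (w^2 + 8*w + 15)/(w - 8)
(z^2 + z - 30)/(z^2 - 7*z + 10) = (z + 6)/(z - 2)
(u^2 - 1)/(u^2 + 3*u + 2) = (u - 1)/(u + 2)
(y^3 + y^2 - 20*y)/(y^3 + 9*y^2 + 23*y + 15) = y*(y - 4)/(y^2 + 4*y + 3)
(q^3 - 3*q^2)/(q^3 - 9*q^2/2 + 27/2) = 2*q^2/(2*q^2 - 3*q - 9)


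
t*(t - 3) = t^2 - 3*t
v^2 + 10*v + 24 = (v + 4)*(v + 6)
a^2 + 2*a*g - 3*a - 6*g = (a - 3)*(a + 2*g)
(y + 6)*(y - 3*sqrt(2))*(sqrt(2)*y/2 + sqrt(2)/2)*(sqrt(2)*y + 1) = y^4 - 5*sqrt(2)*y^3/2 + 7*y^3 - 35*sqrt(2)*y^2/2 + 3*y^2 - 15*sqrt(2)*y - 21*y - 18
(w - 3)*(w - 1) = w^2 - 4*w + 3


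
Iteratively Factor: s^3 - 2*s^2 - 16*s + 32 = (s + 4)*(s^2 - 6*s + 8) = (s - 2)*(s + 4)*(s - 4)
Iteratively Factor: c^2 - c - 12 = (c - 4)*(c + 3)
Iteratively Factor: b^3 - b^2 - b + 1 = (b + 1)*(b^2 - 2*b + 1) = (b - 1)*(b + 1)*(b - 1)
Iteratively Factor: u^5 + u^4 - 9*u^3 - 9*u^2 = (u)*(u^4 + u^3 - 9*u^2 - 9*u) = u*(u - 3)*(u^3 + 4*u^2 + 3*u) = u*(u - 3)*(u + 3)*(u^2 + u) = u*(u - 3)*(u + 1)*(u + 3)*(u)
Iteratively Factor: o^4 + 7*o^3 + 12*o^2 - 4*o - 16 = (o + 2)*(o^3 + 5*o^2 + 2*o - 8) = (o + 2)^2*(o^2 + 3*o - 4) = (o + 2)^2*(o + 4)*(o - 1)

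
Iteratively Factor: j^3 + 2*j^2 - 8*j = (j + 4)*(j^2 - 2*j) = (j - 2)*(j + 4)*(j)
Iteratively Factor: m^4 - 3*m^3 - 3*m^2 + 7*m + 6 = (m - 3)*(m^3 - 3*m - 2) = (m - 3)*(m - 2)*(m^2 + 2*m + 1) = (m - 3)*(m - 2)*(m + 1)*(m + 1)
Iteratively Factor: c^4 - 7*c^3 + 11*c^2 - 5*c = (c)*(c^3 - 7*c^2 + 11*c - 5) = c*(c - 5)*(c^2 - 2*c + 1) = c*(c - 5)*(c - 1)*(c - 1)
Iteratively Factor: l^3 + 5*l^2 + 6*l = (l)*(l^2 + 5*l + 6) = l*(l + 2)*(l + 3)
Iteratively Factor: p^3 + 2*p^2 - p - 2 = (p + 2)*(p^2 - 1) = (p - 1)*(p + 2)*(p + 1)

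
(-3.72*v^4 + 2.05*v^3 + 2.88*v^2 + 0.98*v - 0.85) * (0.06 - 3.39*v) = 12.6108*v^5 - 7.1727*v^4 - 9.6402*v^3 - 3.1494*v^2 + 2.9403*v - 0.051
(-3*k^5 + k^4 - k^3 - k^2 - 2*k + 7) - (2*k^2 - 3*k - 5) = -3*k^5 + k^4 - k^3 - 3*k^2 + k + 12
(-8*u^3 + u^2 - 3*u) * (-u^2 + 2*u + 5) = 8*u^5 - 17*u^4 - 35*u^3 - u^2 - 15*u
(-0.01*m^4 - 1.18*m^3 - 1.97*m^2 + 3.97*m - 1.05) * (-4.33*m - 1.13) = 0.0433*m^5 + 5.1207*m^4 + 9.8635*m^3 - 14.964*m^2 + 0.0604000000000005*m + 1.1865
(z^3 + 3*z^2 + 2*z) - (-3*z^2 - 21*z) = z^3 + 6*z^2 + 23*z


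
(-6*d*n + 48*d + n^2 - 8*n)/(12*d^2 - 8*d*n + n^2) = (8 - n)/(2*d - n)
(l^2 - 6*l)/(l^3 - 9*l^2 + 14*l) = (l - 6)/(l^2 - 9*l + 14)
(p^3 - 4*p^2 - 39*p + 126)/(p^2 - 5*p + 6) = (p^2 - p - 42)/(p - 2)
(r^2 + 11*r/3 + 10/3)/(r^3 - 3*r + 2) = (r + 5/3)/(r^2 - 2*r + 1)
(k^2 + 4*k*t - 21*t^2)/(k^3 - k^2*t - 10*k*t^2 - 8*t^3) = (-k^2 - 4*k*t + 21*t^2)/(-k^3 + k^2*t + 10*k*t^2 + 8*t^3)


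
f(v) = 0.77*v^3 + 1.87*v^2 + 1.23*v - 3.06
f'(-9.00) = 154.68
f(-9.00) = -423.99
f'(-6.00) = 61.95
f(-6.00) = -109.44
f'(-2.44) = 5.86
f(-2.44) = -6.11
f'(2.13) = 19.68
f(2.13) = 15.48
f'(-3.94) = 22.35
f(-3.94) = -25.97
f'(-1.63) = 1.27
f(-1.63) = -3.43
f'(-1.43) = 0.61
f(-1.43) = -3.25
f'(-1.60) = 1.16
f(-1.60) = -3.39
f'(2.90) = 31.50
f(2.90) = 35.01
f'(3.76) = 47.95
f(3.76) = 68.93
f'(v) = 2.31*v^2 + 3.74*v + 1.23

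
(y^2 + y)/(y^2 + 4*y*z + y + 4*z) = y/(y + 4*z)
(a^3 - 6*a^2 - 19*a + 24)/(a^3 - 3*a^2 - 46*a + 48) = (a + 3)/(a + 6)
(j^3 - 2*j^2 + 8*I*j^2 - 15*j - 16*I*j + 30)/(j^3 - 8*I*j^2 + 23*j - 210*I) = (j^2 + j*(-2 + 3*I) - 6*I)/(j^2 - 13*I*j - 42)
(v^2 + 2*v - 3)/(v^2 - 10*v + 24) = (v^2 + 2*v - 3)/(v^2 - 10*v + 24)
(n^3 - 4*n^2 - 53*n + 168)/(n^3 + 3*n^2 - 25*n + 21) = (n - 8)/(n - 1)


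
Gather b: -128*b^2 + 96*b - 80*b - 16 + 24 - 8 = -128*b^2 + 16*b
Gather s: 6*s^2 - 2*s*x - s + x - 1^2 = 6*s^2 + s*(-2*x - 1) + x - 1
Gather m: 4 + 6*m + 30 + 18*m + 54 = 24*m + 88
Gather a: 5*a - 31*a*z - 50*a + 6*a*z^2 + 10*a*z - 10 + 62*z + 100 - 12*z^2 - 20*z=a*(6*z^2 - 21*z - 45) - 12*z^2 + 42*z + 90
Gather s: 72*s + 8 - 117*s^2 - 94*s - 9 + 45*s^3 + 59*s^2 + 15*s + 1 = 45*s^3 - 58*s^2 - 7*s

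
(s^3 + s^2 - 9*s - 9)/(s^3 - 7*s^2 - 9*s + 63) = (s + 1)/(s - 7)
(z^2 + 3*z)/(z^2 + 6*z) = (z + 3)/(z + 6)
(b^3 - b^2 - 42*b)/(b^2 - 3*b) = (b^2 - b - 42)/(b - 3)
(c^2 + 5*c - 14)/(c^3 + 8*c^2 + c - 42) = 1/(c + 3)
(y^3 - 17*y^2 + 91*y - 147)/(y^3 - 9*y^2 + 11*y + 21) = (y - 7)/(y + 1)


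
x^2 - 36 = (x - 6)*(x + 6)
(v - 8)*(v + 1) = v^2 - 7*v - 8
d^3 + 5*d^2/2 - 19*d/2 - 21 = (d - 3)*(d + 2)*(d + 7/2)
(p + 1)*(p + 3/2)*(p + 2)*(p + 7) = p^4 + 23*p^3/2 + 38*p^2 + 97*p/2 + 21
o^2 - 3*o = o*(o - 3)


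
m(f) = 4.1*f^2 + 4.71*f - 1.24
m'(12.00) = 103.11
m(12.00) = 645.68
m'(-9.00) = -69.09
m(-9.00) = 288.47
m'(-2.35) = -14.56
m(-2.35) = 10.33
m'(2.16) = 22.42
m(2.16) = 28.06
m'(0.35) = 7.58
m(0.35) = 0.91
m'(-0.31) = 2.17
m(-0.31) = -2.31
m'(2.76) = 27.34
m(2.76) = 42.99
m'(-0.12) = 3.73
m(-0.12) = -1.75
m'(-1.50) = -7.59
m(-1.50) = 0.92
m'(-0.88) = -2.51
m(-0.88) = -2.21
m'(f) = 8.2*f + 4.71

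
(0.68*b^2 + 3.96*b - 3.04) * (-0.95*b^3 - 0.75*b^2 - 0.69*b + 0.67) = -0.646*b^5 - 4.272*b^4 - 0.5512*b^3 + 0.00320000000000059*b^2 + 4.7508*b - 2.0368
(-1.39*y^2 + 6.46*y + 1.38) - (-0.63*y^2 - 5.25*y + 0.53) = -0.76*y^2 + 11.71*y + 0.85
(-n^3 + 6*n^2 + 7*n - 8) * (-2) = 2*n^3 - 12*n^2 - 14*n + 16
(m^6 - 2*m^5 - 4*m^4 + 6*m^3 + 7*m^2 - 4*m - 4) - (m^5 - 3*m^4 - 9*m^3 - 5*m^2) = m^6 - 3*m^5 - m^4 + 15*m^3 + 12*m^2 - 4*m - 4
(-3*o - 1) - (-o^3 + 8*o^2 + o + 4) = o^3 - 8*o^2 - 4*o - 5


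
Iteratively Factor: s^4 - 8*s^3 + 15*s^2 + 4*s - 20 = (s - 2)*(s^3 - 6*s^2 + 3*s + 10) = (s - 2)^2*(s^2 - 4*s - 5) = (s - 2)^2*(s + 1)*(s - 5)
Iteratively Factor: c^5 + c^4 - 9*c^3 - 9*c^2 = (c - 3)*(c^4 + 4*c^3 + 3*c^2) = c*(c - 3)*(c^3 + 4*c^2 + 3*c) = c*(c - 3)*(c + 3)*(c^2 + c) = c*(c - 3)*(c + 1)*(c + 3)*(c)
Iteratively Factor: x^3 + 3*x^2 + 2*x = (x + 2)*(x^2 + x) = (x + 1)*(x + 2)*(x)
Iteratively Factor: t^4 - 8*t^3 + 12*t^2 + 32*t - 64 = (t - 4)*(t^3 - 4*t^2 - 4*t + 16) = (t - 4)*(t + 2)*(t^2 - 6*t + 8) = (t - 4)^2*(t + 2)*(t - 2)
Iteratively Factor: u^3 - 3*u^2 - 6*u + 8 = (u + 2)*(u^2 - 5*u + 4) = (u - 4)*(u + 2)*(u - 1)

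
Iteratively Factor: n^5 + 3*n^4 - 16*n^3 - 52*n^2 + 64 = (n - 4)*(n^4 + 7*n^3 + 12*n^2 - 4*n - 16) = (n - 4)*(n - 1)*(n^3 + 8*n^2 + 20*n + 16) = (n - 4)*(n - 1)*(n + 4)*(n^2 + 4*n + 4) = (n - 4)*(n - 1)*(n + 2)*(n + 4)*(n + 2)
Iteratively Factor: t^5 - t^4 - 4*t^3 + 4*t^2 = (t)*(t^4 - t^3 - 4*t^2 + 4*t) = t*(t - 1)*(t^3 - 4*t) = t^2*(t - 1)*(t^2 - 4) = t^2*(t - 1)*(t + 2)*(t - 2)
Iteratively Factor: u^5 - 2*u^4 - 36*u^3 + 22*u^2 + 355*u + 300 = (u - 5)*(u^4 + 3*u^3 - 21*u^2 - 83*u - 60) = (u - 5)*(u + 1)*(u^3 + 2*u^2 - 23*u - 60) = (u - 5)^2*(u + 1)*(u^2 + 7*u + 12) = (u - 5)^2*(u + 1)*(u + 3)*(u + 4)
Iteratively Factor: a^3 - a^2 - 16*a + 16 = (a - 1)*(a^2 - 16) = (a - 4)*(a - 1)*(a + 4)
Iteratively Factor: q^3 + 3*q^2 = (q + 3)*(q^2) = q*(q + 3)*(q)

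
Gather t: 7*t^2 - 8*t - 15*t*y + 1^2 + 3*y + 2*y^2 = 7*t^2 + t*(-15*y - 8) + 2*y^2 + 3*y + 1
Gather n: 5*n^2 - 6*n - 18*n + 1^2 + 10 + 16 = 5*n^2 - 24*n + 27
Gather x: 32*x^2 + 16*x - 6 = 32*x^2 + 16*x - 6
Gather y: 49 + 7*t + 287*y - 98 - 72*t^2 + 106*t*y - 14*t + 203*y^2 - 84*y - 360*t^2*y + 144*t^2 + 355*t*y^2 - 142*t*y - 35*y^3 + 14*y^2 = 72*t^2 - 7*t - 35*y^3 + y^2*(355*t + 217) + y*(-360*t^2 - 36*t + 203) - 49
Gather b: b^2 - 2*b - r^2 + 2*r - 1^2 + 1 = b^2 - 2*b - r^2 + 2*r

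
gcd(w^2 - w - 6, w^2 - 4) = w + 2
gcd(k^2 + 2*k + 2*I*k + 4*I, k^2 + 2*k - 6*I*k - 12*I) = k + 2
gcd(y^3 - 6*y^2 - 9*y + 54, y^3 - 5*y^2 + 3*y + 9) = y - 3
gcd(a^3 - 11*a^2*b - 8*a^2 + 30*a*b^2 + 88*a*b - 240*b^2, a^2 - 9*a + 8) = a - 8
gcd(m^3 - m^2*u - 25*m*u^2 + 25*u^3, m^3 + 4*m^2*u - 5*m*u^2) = -m^2 - 4*m*u + 5*u^2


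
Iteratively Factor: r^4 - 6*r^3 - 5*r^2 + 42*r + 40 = (r - 5)*(r^3 - r^2 - 10*r - 8) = (r - 5)*(r - 4)*(r^2 + 3*r + 2) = (r - 5)*(r - 4)*(r + 1)*(r + 2)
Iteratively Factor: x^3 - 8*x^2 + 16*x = (x - 4)*(x^2 - 4*x) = (x - 4)^2*(x)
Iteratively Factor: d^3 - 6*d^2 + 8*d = (d - 2)*(d^2 - 4*d) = (d - 4)*(d - 2)*(d)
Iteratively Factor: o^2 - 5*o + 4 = (o - 4)*(o - 1)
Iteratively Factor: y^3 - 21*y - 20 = (y + 1)*(y^2 - y - 20) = (y - 5)*(y + 1)*(y + 4)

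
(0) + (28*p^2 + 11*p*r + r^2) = 28*p^2 + 11*p*r + r^2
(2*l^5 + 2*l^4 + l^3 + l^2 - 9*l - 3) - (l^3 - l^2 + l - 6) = 2*l^5 + 2*l^4 + 2*l^2 - 10*l + 3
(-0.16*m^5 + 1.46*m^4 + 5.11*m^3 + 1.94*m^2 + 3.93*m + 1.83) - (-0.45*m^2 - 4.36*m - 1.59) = -0.16*m^5 + 1.46*m^4 + 5.11*m^3 + 2.39*m^2 + 8.29*m + 3.42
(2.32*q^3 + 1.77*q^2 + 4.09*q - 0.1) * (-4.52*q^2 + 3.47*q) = -10.4864*q^5 + 0.0500000000000007*q^4 - 12.3449*q^3 + 14.6443*q^2 - 0.347*q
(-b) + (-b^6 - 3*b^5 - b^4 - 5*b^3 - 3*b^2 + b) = -b^6 - 3*b^5 - b^4 - 5*b^3 - 3*b^2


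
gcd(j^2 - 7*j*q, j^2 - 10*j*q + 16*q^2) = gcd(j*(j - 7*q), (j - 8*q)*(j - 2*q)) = 1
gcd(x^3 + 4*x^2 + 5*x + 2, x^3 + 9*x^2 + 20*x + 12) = x^2 + 3*x + 2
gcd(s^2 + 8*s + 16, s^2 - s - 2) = 1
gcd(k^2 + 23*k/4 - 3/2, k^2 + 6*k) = k + 6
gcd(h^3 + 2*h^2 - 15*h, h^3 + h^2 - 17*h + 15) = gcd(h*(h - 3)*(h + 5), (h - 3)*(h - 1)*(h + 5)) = h^2 + 2*h - 15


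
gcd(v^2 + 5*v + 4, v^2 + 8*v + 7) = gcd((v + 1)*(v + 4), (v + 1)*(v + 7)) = v + 1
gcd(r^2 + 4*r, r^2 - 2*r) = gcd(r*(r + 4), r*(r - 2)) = r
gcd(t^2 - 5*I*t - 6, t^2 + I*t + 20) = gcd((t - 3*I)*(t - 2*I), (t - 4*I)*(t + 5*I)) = 1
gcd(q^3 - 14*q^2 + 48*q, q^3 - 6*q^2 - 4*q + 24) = q - 6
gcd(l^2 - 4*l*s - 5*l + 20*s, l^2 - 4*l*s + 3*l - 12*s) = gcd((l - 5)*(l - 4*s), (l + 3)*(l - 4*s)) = -l + 4*s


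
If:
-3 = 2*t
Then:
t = -3/2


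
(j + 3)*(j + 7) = j^2 + 10*j + 21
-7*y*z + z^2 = z*(-7*y + z)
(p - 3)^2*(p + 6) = p^3 - 27*p + 54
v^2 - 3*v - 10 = (v - 5)*(v + 2)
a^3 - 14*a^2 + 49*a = a*(a - 7)^2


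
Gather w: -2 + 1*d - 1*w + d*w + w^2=d + w^2 + w*(d - 1) - 2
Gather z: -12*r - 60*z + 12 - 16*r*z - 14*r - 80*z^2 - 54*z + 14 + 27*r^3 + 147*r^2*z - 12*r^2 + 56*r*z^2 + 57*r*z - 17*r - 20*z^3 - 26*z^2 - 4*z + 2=27*r^3 - 12*r^2 - 43*r - 20*z^3 + z^2*(56*r - 106) + z*(147*r^2 + 41*r - 118) + 28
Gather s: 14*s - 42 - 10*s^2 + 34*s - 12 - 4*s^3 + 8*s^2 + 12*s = -4*s^3 - 2*s^2 + 60*s - 54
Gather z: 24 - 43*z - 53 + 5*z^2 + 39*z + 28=5*z^2 - 4*z - 1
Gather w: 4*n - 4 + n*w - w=4*n + w*(n - 1) - 4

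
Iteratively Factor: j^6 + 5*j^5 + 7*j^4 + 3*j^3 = (j)*(j^5 + 5*j^4 + 7*j^3 + 3*j^2) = j*(j + 1)*(j^4 + 4*j^3 + 3*j^2) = j^2*(j + 1)*(j^3 + 4*j^2 + 3*j) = j^2*(j + 1)^2*(j^2 + 3*j) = j^3*(j + 1)^2*(j + 3)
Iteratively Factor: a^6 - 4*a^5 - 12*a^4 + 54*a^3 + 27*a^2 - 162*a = (a + 2)*(a^5 - 6*a^4 + 54*a^2 - 81*a) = (a - 3)*(a + 2)*(a^4 - 3*a^3 - 9*a^2 + 27*a) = (a - 3)^2*(a + 2)*(a^3 - 9*a) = a*(a - 3)^2*(a + 2)*(a^2 - 9) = a*(a - 3)^2*(a + 2)*(a + 3)*(a - 3)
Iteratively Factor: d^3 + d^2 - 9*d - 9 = (d + 1)*(d^2 - 9) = (d + 1)*(d + 3)*(d - 3)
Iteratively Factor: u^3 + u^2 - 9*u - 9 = (u + 1)*(u^2 - 9) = (u + 1)*(u + 3)*(u - 3)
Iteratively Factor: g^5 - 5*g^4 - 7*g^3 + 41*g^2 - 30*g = (g - 5)*(g^4 - 7*g^2 + 6*g) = (g - 5)*(g - 2)*(g^3 + 2*g^2 - 3*g) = (g - 5)*(g - 2)*(g - 1)*(g^2 + 3*g) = (g - 5)*(g - 2)*(g - 1)*(g + 3)*(g)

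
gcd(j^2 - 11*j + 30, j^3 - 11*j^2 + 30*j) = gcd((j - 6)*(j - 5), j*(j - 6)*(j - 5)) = j^2 - 11*j + 30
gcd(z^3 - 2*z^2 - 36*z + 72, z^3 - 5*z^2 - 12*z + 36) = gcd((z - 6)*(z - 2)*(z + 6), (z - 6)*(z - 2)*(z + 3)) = z^2 - 8*z + 12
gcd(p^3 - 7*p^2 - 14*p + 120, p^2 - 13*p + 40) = p - 5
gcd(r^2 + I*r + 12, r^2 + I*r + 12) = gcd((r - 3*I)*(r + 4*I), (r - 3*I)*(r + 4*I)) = r^2 + I*r + 12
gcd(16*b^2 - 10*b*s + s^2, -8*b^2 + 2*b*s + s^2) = -2*b + s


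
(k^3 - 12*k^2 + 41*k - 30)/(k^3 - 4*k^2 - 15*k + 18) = (k - 5)/(k + 3)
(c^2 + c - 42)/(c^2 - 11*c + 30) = (c + 7)/(c - 5)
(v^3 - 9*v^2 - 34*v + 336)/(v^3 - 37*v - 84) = (v^2 - 2*v - 48)/(v^2 + 7*v + 12)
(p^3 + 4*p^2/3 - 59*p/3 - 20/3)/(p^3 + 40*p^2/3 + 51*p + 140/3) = (3*p^2 - 11*p - 4)/(3*p^2 + 25*p + 28)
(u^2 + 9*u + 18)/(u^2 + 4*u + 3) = (u + 6)/(u + 1)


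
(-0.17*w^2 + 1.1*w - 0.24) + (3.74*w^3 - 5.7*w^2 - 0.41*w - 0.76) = 3.74*w^3 - 5.87*w^2 + 0.69*w - 1.0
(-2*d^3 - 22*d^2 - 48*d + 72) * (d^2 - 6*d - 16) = -2*d^5 - 10*d^4 + 116*d^3 + 712*d^2 + 336*d - 1152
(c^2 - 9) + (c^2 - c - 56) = 2*c^2 - c - 65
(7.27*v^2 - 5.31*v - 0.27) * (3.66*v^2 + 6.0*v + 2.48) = 26.6082*v^4 + 24.1854*v^3 - 14.8186*v^2 - 14.7888*v - 0.6696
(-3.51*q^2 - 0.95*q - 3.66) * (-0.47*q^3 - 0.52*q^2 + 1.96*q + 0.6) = 1.6497*q^5 + 2.2717*q^4 - 4.6654*q^3 - 2.0648*q^2 - 7.7436*q - 2.196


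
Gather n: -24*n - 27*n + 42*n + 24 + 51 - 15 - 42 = 18 - 9*n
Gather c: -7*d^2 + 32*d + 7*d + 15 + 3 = -7*d^2 + 39*d + 18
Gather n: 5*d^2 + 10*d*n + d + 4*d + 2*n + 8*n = 5*d^2 + 5*d + n*(10*d + 10)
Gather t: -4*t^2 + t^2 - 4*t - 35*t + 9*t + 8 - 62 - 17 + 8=-3*t^2 - 30*t - 63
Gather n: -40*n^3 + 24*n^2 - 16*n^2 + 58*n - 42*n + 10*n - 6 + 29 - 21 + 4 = -40*n^3 + 8*n^2 + 26*n + 6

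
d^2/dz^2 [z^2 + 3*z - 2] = 2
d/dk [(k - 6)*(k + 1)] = 2*k - 5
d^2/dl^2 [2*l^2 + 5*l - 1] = 4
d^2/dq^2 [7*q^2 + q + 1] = 14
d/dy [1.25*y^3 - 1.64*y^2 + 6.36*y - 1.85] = 3.75*y^2 - 3.28*y + 6.36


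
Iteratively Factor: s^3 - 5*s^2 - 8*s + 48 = (s - 4)*(s^2 - s - 12) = (s - 4)*(s + 3)*(s - 4)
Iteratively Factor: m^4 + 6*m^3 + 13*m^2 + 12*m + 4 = (m + 2)*(m^3 + 4*m^2 + 5*m + 2) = (m + 1)*(m + 2)*(m^2 + 3*m + 2) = (m + 1)^2*(m + 2)*(m + 2)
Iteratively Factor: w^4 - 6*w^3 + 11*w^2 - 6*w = (w - 2)*(w^3 - 4*w^2 + 3*w) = w*(w - 2)*(w^2 - 4*w + 3) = w*(w - 2)*(w - 1)*(w - 3)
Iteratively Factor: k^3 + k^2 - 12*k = (k - 3)*(k^2 + 4*k) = k*(k - 3)*(k + 4)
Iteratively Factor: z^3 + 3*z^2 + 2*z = (z)*(z^2 + 3*z + 2) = z*(z + 1)*(z + 2)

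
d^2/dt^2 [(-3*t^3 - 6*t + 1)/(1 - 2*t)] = 2*(12*t^3 - 18*t^2 + 9*t + 8)/(8*t^3 - 12*t^2 + 6*t - 1)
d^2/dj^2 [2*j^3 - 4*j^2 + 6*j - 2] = 12*j - 8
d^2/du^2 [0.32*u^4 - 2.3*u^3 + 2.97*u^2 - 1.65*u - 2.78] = 3.84*u^2 - 13.8*u + 5.94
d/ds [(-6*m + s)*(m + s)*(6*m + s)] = -36*m^2 + 2*m*s + 3*s^2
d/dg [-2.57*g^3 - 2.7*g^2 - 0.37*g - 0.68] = -7.71*g^2 - 5.4*g - 0.37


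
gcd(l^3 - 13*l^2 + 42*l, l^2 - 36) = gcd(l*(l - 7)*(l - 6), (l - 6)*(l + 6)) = l - 6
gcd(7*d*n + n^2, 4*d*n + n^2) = n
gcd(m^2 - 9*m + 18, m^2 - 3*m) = m - 3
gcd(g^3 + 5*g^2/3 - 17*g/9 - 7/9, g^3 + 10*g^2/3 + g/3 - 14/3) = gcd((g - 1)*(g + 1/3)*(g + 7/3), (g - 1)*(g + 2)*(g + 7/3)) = g^2 + 4*g/3 - 7/3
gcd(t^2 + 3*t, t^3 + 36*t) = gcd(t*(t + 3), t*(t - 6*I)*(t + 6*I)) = t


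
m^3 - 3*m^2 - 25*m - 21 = (m - 7)*(m + 1)*(m + 3)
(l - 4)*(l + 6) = l^2 + 2*l - 24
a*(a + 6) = a^2 + 6*a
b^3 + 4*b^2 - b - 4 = (b - 1)*(b + 1)*(b + 4)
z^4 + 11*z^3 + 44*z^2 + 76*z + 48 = (z + 2)^2*(z + 3)*(z + 4)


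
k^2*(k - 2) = k^3 - 2*k^2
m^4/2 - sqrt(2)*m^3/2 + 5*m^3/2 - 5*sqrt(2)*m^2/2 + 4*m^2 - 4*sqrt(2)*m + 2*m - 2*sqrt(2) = (m/2 + 1)*(m + 1)*(m + 2)*(m - sqrt(2))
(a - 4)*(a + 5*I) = a^2 - 4*a + 5*I*a - 20*I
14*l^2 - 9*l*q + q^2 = (-7*l + q)*(-2*l + q)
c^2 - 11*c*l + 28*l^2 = (c - 7*l)*(c - 4*l)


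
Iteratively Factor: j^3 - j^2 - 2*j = (j)*(j^2 - j - 2) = j*(j + 1)*(j - 2)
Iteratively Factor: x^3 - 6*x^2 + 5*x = (x - 5)*(x^2 - x) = (x - 5)*(x - 1)*(x)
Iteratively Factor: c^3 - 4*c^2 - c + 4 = (c - 1)*(c^2 - 3*c - 4) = (c - 4)*(c - 1)*(c + 1)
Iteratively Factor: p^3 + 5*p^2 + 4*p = (p)*(p^2 + 5*p + 4) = p*(p + 1)*(p + 4)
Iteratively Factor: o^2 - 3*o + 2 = (o - 2)*(o - 1)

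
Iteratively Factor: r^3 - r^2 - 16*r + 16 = (r - 1)*(r^2 - 16) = (r - 1)*(r + 4)*(r - 4)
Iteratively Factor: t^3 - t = (t + 1)*(t^2 - t) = t*(t + 1)*(t - 1)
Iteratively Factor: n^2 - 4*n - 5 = (n + 1)*(n - 5)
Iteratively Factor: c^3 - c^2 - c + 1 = (c - 1)*(c^2 - 1) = (c - 1)^2*(c + 1)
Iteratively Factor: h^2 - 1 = (h + 1)*(h - 1)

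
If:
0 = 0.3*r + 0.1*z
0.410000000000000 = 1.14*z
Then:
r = -0.12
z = 0.36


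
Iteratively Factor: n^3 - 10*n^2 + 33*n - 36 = (n - 3)*(n^2 - 7*n + 12) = (n - 3)^2*(n - 4)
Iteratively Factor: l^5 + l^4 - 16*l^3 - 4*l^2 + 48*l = (l + 2)*(l^4 - l^3 - 14*l^2 + 24*l) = (l + 2)*(l + 4)*(l^3 - 5*l^2 + 6*l) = (l - 3)*(l + 2)*(l + 4)*(l^2 - 2*l) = l*(l - 3)*(l + 2)*(l + 4)*(l - 2)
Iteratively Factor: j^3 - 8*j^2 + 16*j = (j)*(j^2 - 8*j + 16) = j*(j - 4)*(j - 4)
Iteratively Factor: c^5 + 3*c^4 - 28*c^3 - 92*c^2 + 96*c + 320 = (c + 4)*(c^4 - c^3 - 24*c^2 + 4*c + 80) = (c - 5)*(c + 4)*(c^3 + 4*c^2 - 4*c - 16) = (c - 5)*(c + 2)*(c + 4)*(c^2 + 2*c - 8) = (c - 5)*(c - 2)*(c + 2)*(c + 4)*(c + 4)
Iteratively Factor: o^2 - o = (o)*(o - 1)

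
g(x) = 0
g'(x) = 0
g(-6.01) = 0.00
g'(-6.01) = 0.00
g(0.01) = 0.00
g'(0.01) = 0.00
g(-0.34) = 0.00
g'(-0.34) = 0.00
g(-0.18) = 0.00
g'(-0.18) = 0.00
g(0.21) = 0.00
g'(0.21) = 0.00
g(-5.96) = 0.00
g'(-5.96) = 0.00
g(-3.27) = 0.00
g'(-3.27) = 0.00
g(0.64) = 0.00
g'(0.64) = 0.00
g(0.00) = 0.00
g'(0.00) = 0.00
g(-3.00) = 0.00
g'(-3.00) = 0.00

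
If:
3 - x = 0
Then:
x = 3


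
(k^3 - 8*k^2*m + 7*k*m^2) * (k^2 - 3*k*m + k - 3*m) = k^5 - 11*k^4*m + k^4 + 31*k^3*m^2 - 11*k^3*m - 21*k^2*m^3 + 31*k^2*m^2 - 21*k*m^3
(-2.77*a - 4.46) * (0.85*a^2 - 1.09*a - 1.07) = -2.3545*a^3 - 0.7717*a^2 + 7.8253*a + 4.7722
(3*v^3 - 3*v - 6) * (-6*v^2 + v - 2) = -18*v^5 + 3*v^4 + 12*v^3 + 33*v^2 + 12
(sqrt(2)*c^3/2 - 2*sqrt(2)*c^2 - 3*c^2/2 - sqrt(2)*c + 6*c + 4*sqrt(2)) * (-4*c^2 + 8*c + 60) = -2*sqrt(2)*c^5 + 6*c^4 + 12*sqrt(2)*c^4 - 36*c^3 + 18*sqrt(2)*c^3 - 144*sqrt(2)*c^2 - 42*c^2 - 28*sqrt(2)*c + 360*c + 240*sqrt(2)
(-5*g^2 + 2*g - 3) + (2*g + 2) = -5*g^2 + 4*g - 1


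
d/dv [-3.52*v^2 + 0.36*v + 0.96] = 0.36 - 7.04*v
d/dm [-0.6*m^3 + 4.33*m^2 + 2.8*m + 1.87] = -1.8*m^2 + 8.66*m + 2.8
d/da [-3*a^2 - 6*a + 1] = -6*a - 6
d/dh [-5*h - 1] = -5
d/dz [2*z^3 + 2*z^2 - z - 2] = 6*z^2 + 4*z - 1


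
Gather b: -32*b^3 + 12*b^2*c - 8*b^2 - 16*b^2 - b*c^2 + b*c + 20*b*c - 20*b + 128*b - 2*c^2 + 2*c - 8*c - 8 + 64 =-32*b^3 + b^2*(12*c - 24) + b*(-c^2 + 21*c + 108) - 2*c^2 - 6*c + 56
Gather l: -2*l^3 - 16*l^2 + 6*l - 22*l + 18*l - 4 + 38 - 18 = -2*l^3 - 16*l^2 + 2*l + 16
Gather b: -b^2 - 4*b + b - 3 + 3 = -b^2 - 3*b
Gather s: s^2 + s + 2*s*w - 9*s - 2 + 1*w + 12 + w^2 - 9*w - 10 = s^2 + s*(2*w - 8) + w^2 - 8*w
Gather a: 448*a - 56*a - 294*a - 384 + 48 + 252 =98*a - 84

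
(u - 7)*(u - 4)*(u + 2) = u^3 - 9*u^2 + 6*u + 56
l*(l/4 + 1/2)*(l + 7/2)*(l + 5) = l^4/4 + 21*l^3/8 + 69*l^2/8 + 35*l/4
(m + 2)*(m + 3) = m^2 + 5*m + 6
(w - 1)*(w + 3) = w^2 + 2*w - 3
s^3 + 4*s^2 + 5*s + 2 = (s + 1)^2*(s + 2)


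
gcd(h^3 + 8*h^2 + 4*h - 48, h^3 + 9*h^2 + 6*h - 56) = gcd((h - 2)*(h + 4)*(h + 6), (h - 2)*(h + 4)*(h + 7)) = h^2 + 2*h - 8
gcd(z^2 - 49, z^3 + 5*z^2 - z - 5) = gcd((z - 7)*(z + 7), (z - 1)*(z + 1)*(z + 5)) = 1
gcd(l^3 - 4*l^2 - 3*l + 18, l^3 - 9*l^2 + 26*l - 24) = l - 3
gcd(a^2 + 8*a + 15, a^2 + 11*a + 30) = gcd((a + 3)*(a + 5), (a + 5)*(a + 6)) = a + 5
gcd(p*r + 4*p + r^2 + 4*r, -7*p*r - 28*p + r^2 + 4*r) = r + 4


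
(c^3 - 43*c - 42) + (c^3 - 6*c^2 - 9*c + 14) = 2*c^3 - 6*c^2 - 52*c - 28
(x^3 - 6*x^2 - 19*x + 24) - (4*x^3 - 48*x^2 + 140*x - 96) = -3*x^3 + 42*x^2 - 159*x + 120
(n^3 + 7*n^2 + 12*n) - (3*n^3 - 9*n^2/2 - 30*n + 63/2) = -2*n^3 + 23*n^2/2 + 42*n - 63/2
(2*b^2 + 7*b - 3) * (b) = 2*b^3 + 7*b^2 - 3*b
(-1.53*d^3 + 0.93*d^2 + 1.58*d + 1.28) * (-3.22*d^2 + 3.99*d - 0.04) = 4.9266*d^5 - 9.0993*d^4 - 1.3157*d^3 + 2.1454*d^2 + 5.044*d - 0.0512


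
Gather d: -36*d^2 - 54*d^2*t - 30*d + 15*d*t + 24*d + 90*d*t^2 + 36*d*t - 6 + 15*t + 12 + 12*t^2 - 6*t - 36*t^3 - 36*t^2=d^2*(-54*t - 36) + d*(90*t^2 + 51*t - 6) - 36*t^3 - 24*t^2 + 9*t + 6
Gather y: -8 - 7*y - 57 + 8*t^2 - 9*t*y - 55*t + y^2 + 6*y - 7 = 8*t^2 - 55*t + y^2 + y*(-9*t - 1) - 72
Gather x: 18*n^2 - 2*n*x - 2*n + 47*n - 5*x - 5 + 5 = 18*n^2 + 45*n + x*(-2*n - 5)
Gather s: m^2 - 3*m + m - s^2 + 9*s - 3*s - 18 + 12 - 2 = m^2 - 2*m - s^2 + 6*s - 8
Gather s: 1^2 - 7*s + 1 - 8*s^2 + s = -8*s^2 - 6*s + 2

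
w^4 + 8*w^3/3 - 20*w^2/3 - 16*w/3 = w*(w - 2)*(w + 2/3)*(w + 4)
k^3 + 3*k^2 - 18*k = k*(k - 3)*(k + 6)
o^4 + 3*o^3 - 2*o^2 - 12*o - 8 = (o - 2)*(o + 1)*(o + 2)^2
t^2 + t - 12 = (t - 3)*(t + 4)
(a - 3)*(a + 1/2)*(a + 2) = a^3 - a^2/2 - 13*a/2 - 3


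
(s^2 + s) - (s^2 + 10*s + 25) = -9*s - 25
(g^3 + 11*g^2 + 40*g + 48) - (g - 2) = g^3 + 11*g^2 + 39*g + 50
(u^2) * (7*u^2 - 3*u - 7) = 7*u^4 - 3*u^3 - 7*u^2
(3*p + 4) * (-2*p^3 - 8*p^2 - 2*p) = -6*p^4 - 32*p^3 - 38*p^2 - 8*p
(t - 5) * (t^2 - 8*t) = t^3 - 13*t^2 + 40*t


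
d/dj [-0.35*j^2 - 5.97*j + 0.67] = -0.7*j - 5.97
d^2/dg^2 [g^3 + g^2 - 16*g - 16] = 6*g + 2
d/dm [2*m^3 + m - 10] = 6*m^2 + 1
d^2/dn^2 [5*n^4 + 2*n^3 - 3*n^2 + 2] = 60*n^2 + 12*n - 6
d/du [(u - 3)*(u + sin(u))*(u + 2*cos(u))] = (3 - u)*(u + sin(u))*(2*sin(u) - 1) + (u - 3)*(u + 2*cos(u))*(cos(u) + 1) + (u + sin(u))*(u + 2*cos(u))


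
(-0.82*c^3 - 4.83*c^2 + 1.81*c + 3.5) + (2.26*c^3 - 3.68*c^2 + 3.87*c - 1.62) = 1.44*c^3 - 8.51*c^2 + 5.68*c + 1.88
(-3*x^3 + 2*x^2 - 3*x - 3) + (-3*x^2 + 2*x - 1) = -3*x^3 - x^2 - x - 4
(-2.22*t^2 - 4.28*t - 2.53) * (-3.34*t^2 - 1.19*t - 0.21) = 7.4148*t^4 + 16.937*t^3 + 14.0096*t^2 + 3.9095*t + 0.5313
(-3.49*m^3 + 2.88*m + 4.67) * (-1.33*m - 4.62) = 4.6417*m^4 + 16.1238*m^3 - 3.8304*m^2 - 19.5167*m - 21.5754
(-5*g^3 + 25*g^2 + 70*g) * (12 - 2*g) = 10*g^4 - 110*g^3 + 160*g^2 + 840*g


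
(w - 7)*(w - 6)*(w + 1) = w^3 - 12*w^2 + 29*w + 42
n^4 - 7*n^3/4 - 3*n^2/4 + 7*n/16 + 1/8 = (n - 2)*(n - 1/2)*(n + 1/4)*(n + 1/2)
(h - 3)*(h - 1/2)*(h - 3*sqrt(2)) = h^3 - 3*sqrt(2)*h^2 - 7*h^2/2 + 3*h/2 + 21*sqrt(2)*h/2 - 9*sqrt(2)/2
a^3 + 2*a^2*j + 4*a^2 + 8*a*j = a*(a + 4)*(a + 2*j)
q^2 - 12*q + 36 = (q - 6)^2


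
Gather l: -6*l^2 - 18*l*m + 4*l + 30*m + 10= -6*l^2 + l*(4 - 18*m) + 30*m + 10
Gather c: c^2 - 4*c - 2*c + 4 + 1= c^2 - 6*c + 5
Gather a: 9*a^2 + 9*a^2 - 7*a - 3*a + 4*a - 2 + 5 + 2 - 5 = 18*a^2 - 6*a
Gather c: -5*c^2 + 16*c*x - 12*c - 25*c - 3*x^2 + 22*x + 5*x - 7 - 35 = -5*c^2 + c*(16*x - 37) - 3*x^2 + 27*x - 42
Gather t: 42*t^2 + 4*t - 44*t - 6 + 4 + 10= 42*t^2 - 40*t + 8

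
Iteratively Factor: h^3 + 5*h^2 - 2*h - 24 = (h - 2)*(h^2 + 7*h + 12) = (h - 2)*(h + 3)*(h + 4)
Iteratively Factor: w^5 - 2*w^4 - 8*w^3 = (w)*(w^4 - 2*w^3 - 8*w^2) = w^2*(w^3 - 2*w^2 - 8*w) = w^3*(w^2 - 2*w - 8) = w^3*(w + 2)*(w - 4)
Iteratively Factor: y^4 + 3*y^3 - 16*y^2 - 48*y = (y - 4)*(y^3 + 7*y^2 + 12*y) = (y - 4)*(y + 3)*(y^2 + 4*y) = y*(y - 4)*(y + 3)*(y + 4)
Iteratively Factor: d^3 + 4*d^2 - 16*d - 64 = (d + 4)*(d^2 - 16) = (d - 4)*(d + 4)*(d + 4)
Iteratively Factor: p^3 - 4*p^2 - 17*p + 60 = (p - 5)*(p^2 + p - 12) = (p - 5)*(p - 3)*(p + 4)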